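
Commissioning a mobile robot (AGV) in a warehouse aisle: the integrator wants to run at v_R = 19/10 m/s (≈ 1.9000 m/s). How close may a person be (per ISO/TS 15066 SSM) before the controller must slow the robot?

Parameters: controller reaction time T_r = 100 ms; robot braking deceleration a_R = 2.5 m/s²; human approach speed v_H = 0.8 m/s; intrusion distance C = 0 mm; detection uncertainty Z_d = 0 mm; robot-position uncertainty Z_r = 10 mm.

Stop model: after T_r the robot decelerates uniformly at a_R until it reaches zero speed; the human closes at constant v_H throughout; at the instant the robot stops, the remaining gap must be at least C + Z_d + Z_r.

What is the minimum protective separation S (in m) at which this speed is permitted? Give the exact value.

stop time T_s = (19/10)/(5/2) = 0.7600 s
robot covers v_R·T_r = 1.9000·0.1000 = 0.1900 m before braking
braking distance = 1.9000²/(2·2.5000) = 0.7220 m
human closes 0.8000·0.8600 = 0.6880 m
residual clearance needed = 0.0000+0.0000+0.0100 = 0.0100 m
S_min ≈ 0.1900+0.7220+0.6880+0.0100  ⇒  S_min = 161/100 m

S_min = 161/100 m = 1.6100 m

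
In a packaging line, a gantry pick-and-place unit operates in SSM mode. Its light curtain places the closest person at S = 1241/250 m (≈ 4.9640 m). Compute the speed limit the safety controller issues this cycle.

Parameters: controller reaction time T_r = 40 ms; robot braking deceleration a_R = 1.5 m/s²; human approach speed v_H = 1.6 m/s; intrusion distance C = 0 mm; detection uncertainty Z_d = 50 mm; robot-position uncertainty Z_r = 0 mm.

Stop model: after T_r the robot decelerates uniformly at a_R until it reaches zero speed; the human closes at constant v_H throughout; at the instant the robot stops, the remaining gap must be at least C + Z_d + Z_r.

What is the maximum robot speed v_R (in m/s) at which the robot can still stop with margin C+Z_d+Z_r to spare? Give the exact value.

v_R_max = 5/2 m/s = 2.5000 m/s

quadratic (1/3)·v² + (83/75)·v + (-97/20) = 0
  disc = (83/75)² − 4·(1/3)·(-97/20) = 43264/5625 ; √disc = 208/75
  v_R = (−(83/75) + 208/75) / (2·(1/3)) = 5/2 m/s
check:
braking lasts T_s = (5/2)/(3/2) = 1.6667 s
robot covers v_R·T_r = 2.5000·0.0400 = 0.1000 m before braking
robot covers 2.5000·1.6667 − ½·1.5000·1.6667² = 2.0833 m while stopping
human over T_r+T_s: 1.6000·(0.0400+1.6667) = 2.7307 m
C+Z_d+Z_r = 0.0000+0.0500+0.0000 = 0.0500 m
sum ≈ 0.1000+2.0833+2.7307+0.0500 ≈ 4.9640 m = S ✓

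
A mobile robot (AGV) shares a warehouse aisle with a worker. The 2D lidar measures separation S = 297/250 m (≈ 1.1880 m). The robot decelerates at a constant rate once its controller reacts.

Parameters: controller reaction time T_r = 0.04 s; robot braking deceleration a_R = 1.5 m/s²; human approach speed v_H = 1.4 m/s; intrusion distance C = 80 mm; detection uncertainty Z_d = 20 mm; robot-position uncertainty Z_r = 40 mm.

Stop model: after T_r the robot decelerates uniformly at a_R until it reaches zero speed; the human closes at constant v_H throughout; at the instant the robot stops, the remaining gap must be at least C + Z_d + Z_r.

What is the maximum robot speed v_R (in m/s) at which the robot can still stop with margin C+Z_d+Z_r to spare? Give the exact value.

at the boundary: (1/3)·v² + (73/75)·v + (-124/125) = 0
  disc = (73/75)² − 4·(1/3)·(-124/125) = 12769/5625 ; √disc = 113/75
  v_R = (−(73/75) + 113/75) / (2·(1/3)) = 4/5 m/s
check:
braking lasts T_s = (4/5)/(3/2) = 0.5333 s
reaction-phase robot travel = 0.8000·0.0400 = 0.0320 m
robot under decel: 0.8000²/(2·1.5000) = 0.2133 m
person approaches 1.4000·(0.0400+0.5333) = 0.8027 m
residual clearance needed = 0.0800+0.0200+0.0400 = 0.1400 m
sum ≈ 0.0320+0.2133+0.8027+0.1400 ≈ 1.1880 m = S ✓

v_R_max = 4/5 m/s = 0.8000 m/s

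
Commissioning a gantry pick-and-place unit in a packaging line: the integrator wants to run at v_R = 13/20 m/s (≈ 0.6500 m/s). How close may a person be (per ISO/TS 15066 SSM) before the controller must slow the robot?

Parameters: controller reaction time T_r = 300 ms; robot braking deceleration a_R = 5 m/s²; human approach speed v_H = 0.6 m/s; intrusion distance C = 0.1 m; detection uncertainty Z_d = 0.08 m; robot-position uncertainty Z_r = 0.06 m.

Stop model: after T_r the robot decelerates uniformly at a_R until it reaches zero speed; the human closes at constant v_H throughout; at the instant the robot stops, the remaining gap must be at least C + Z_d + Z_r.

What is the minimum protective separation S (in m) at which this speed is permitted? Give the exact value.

S_min = 2941/4000 m = 0.7352 m

T_s = v_R/a_R = (13/20)/5 = 0.1300 s
robot in T_r: 0.6500·0.3000 = 0.1950 m
robot under decel: 0.6500²/(2·5.0000) = 0.0423 m
human closes 0.6000·0.4300 = 0.2580 m
residual clearance needed = 0.1000+0.0800+0.0600 = 0.2400 m
S_min ≈ 0.1950+0.0423+0.2580+0.2400  ⇒  S_min = 2941/4000 m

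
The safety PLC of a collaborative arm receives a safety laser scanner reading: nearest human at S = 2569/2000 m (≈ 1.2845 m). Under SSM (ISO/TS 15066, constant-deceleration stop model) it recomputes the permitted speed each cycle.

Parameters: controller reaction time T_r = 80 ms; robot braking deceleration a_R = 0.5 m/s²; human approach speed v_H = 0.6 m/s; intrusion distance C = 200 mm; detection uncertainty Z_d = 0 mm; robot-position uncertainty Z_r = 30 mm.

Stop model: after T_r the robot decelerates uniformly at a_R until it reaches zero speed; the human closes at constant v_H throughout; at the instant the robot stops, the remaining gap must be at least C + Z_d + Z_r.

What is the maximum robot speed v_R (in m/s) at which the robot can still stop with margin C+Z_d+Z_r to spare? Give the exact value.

v_R_max = 11/20 m/s = 0.5500 m/s

quadratic (1)·v² + (32/25)·v + (-2013/2000) = 0
  disc = (32/25)² − 4·(1)·(-2013/2000) = 14161/2500 ; √disc = 119/50
  v_R = (−(32/25) + 119/50) / (2·(1)) = 11/20 m/s
check:
braking lasts T_s = (11/20)/(1/2) = 1.1000 s
reaction-phase robot travel = 0.5500·0.0800 = 0.0440 m
robot under decel: 0.5500²/(2·0.5000) = 0.3025 m
human over T_r+T_s: 0.6000·(0.0800+1.1000) = 0.7080 m
residual clearance needed = 0.2000+0.0000+0.0300 = 0.2300 m
sum ≈ 0.0440+0.3025+0.7080+0.2300 ≈ 1.2845 m = S ✓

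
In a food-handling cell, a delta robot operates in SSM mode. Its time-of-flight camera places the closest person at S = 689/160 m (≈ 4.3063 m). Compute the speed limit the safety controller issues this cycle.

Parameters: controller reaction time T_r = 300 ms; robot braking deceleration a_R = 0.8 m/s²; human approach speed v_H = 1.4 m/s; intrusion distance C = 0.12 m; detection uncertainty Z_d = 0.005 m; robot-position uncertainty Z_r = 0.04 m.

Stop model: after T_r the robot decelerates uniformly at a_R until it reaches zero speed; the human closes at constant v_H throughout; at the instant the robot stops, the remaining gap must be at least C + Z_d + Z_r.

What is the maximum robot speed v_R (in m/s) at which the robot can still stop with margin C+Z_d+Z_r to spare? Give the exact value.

v_R_max = 13/10 m/s = 1.3000 m/s

at the boundary: (5/8)·v² + (41/20)·v + (-2977/800) = 0
  disc = (41/20)² − 4·(5/8)·(-2977/800) = 21609/1600 ; √disc = 147/40
  v_R = (−(41/20) + 147/40) / (2·(5/8)) = 13/10 m/s
check:
stop time T_s = (13/10)/(4/5) = 1.6250 s
robot covers v_R·T_r = 1.3000·0.3000 = 0.3900 m before braking
braking distance = 1.3000²/(2·0.8000) = 1.0562 m
human closes 1.4000·1.9250 = 2.6950 m
margins: 0.1200+0.0050+0.0400 = 0.1650 m
sum ≈ 0.3900+1.0562+2.6950+0.1650 ≈ 4.3063 m = S ✓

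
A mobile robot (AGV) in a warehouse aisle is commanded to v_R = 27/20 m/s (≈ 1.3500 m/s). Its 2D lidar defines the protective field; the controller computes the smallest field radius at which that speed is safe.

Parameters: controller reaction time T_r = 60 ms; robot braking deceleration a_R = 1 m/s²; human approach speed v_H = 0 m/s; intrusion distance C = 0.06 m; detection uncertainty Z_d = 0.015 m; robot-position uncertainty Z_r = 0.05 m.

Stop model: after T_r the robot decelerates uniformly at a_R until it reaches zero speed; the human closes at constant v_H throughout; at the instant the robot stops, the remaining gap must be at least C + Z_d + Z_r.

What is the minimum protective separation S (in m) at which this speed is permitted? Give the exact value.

S_min = 4469/4000 m = 1.1173 m

stop time T_s = (27/20)/1 = 1.3500 s
robot covers v_R·T_r = 1.3500·0.0600 = 0.0810 m before braking
braking distance = 1.3500²/(2·1.0000) = 0.9113 m
human closes 0.0000·1.4100 = 0.0000 m
residual clearance needed = 0.0600+0.0150+0.0500 = 0.1250 m
S_min ≈ 0.0810+0.9113+0.0000+0.1250  ⇒  S_min = 4469/4000 m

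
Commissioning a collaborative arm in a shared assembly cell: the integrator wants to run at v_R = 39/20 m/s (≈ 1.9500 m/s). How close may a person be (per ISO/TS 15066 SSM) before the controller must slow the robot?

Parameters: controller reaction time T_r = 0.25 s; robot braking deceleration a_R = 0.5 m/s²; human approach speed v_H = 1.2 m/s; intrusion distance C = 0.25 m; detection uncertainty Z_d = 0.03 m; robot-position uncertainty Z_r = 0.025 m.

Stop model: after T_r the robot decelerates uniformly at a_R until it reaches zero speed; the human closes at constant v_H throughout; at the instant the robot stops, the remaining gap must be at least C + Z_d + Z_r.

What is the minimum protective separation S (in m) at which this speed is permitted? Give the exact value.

stop time T_s = (39/20)/(1/2) = 3.9000 s
robot in T_r: 1.9500·0.2500 = 0.4875 m
robot covers 1.9500·3.9000 − ½·0.5000·3.9000² = 3.8025 m while stopping
human over T_r+T_s: 1.2000·(0.2500+3.9000) = 4.9800 m
residual clearance needed = 0.2500+0.0300+0.0250 = 0.3050 m
S_min ≈ 0.4875+3.8025+4.9800+0.3050  ⇒  S_min = 383/40 m

S_min = 383/40 m = 9.5750 m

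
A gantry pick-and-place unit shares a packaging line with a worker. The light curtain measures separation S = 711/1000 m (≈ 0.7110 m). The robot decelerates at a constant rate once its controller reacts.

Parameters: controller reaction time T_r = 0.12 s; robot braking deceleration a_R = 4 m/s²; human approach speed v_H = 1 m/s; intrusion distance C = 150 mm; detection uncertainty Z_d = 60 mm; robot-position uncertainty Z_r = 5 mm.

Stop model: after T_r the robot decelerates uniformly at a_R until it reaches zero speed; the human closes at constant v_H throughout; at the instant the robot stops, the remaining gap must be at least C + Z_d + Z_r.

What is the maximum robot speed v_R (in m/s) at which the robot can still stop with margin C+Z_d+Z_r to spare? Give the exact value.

collect terms ⇒ (1/8)·v_R² + (37/100)·v_R + (-47/125) = 0
  disc = (37/100)² − 4·(1/8)·(-47/125) = 3249/10000 ; √disc = 57/100
  v_R = (−(37/100) + 57/100) / (2·(1/8)) = 4/5 m/s
check:
braking lasts T_s = (4/5)/4 = 0.2000 s
reaction-phase robot travel = 0.8000·0.1200 = 0.0960 m
robot under decel: 0.8000²/(2·4.0000) = 0.0800 m
person approaches 1.0000·(0.1200+0.2000) = 0.3200 m
margins: 0.1500+0.0600+0.0050 = 0.2150 m
sum ≈ 0.0960+0.0800+0.3200+0.2150 ≈ 0.7110 m = S ✓

v_R_max = 4/5 m/s = 0.8000 m/s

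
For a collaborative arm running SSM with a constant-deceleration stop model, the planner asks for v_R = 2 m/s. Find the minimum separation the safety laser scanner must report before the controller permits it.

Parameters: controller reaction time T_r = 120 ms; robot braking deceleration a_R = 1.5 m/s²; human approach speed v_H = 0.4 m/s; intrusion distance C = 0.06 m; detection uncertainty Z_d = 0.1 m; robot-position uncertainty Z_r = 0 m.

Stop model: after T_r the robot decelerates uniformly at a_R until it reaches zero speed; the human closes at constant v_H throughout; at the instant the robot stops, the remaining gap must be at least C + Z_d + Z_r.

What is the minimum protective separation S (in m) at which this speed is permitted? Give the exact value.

S_min = 868/375 m = 2.3147 m

stop time T_s = 2/(3/2) = 1.3333 s
robot covers v_R·T_r = 2.0000·0.1200 = 0.2400 m before braking
braking distance = 2.0000²/(2·1.5000) = 1.3333 m
person approaches 0.4000·(0.1200+1.3333) = 0.5813 m
margins: 0.0600+0.1000+0.0000 = 0.1600 m
S_min ≈ 0.2400+1.3333+0.5813+0.1600  ⇒  S_min = 868/375 m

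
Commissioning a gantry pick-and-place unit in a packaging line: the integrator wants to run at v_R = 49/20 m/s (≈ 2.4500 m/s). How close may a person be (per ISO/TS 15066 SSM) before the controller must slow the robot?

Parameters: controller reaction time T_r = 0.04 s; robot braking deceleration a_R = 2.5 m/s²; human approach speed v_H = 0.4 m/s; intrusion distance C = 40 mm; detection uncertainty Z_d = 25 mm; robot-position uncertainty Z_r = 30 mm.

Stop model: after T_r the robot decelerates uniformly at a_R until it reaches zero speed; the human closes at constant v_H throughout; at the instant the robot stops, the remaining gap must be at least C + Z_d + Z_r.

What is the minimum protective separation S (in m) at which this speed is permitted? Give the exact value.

S_min = 3603/2000 m = 1.8015 m

stop time T_s = (49/20)/(5/2) = 0.9800 s
robot in T_r: 2.4500·0.0400 = 0.0980 m
robot covers 2.4500·0.9800 − ½·2.5000·0.9800² = 1.2005 m while stopping
human closes 0.4000·1.0200 = 0.4080 m
margins: 0.0400+0.0250+0.0300 = 0.0950 m
S_min ≈ 0.0980+1.2005+0.4080+0.0950  ⇒  S_min = 3603/2000 m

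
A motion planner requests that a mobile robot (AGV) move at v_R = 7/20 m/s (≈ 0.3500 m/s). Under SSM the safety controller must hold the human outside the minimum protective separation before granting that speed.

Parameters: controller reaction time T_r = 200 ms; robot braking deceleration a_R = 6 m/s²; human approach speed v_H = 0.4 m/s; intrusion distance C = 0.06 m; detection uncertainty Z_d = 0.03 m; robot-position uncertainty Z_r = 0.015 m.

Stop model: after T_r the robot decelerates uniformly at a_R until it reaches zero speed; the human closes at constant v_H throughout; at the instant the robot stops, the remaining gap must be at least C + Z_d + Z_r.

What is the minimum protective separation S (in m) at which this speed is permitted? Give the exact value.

S_min = 277/960 m = 0.2885 m

T_s = v_R/a_R = (7/20)/6 = 0.0583 s
reaction-phase robot travel = 0.3500·0.2000 = 0.0700 m
robot covers 0.3500·0.0583 − ½·6.0000·0.0583² = 0.0102 m while stopping
human closes 0.4000·0.2583 = 0.1033 m
C+Z_d+Z_r = 0.0600+0.0300+0.0150 = 0.1050 m
S_min ≈ 0.0700+0.0102+0.1033+0.1050  ⇒  S_min = 277/960 m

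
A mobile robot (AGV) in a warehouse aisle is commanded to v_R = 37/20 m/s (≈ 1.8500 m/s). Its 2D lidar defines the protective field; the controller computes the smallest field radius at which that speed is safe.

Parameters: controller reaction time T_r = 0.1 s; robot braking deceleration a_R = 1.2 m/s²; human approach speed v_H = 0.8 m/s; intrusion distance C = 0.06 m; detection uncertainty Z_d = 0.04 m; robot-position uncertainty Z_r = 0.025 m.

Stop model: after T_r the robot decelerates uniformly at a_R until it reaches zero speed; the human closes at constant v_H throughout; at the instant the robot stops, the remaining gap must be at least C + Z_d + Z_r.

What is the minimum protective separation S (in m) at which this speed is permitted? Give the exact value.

braking lasts T_s = (37/20)/(6/5) = 1.5417 s
reaction-phase robot travel = 1.8500·0.1000 = 0.1850 m
braking distance = 1.8500²/(2·1.2000) = 1.4260 m
human over T_r+T_s: 0.8000·(0.1000+1.5417) = 1.3133 m
C+Z_d+Z_r = 0.0600+0.0400+0.0250 = 0.1250 m
S_min ≈ 0.1850+1.4260+1.3133+0.1250  ⇒  S_min = 4879/1600 m

S_min = 4879/1600 m = 3.0494 m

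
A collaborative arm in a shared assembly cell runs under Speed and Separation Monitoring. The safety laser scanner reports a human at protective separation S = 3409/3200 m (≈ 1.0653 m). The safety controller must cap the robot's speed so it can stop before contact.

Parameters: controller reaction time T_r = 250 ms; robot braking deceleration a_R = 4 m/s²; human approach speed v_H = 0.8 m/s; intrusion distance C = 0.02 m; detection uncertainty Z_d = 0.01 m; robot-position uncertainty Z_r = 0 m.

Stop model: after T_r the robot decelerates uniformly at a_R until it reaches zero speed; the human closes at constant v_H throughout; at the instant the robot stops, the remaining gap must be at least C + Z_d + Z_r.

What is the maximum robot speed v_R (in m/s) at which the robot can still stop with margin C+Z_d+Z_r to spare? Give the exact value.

v_R_max = 27/20 m/s = 1.3500 m/s

collect terms ⇒ (1/8)·v_R² + (9/20)·v_R + (-2673/3200) = 0
  disc = (9/20)² − 4·(1/8)·(-2673/3200) = 3969/6400 ; √disc = 63/80
  v_R = (−(9/20) + 63/80) / (2·(1/8)) = 27/20 m/s
check:
stop time T_s = (27/20)/4 = 0.3375 s
robot covers v_R·T_r = 1.3500·0.2500 = 0.3375 m before braking
robot covers 1.3500·0.3375 − ½·4.0000·0.3375² = 0.2278 m while stopping
human closes 0.8000·0.5875 = 0.4700 m
margins: 0.0200+0.0100+0.0000 = 0.0300 m
sum ≈ 0.3375+0.2278+0.4700+0.0300 ≈ 1.0653 m = S ✓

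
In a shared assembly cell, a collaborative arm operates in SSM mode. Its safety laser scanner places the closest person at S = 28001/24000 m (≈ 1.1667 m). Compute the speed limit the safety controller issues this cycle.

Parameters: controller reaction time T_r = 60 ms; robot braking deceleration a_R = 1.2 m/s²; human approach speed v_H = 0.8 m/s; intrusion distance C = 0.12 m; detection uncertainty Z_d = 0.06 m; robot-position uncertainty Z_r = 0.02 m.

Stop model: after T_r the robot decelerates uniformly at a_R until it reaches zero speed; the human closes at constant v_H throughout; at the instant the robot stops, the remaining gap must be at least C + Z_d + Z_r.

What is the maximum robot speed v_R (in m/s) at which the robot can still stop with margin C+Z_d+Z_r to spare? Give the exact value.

at the boundary: (5/12)·v² + (109/150)·v + (-22049/24000) = 0
  disc = (109/150)² − 4·(5/12)·(-22049/24000) = 82369/40000 ; √disc = 287/200
  v_R = (−(109/150) + 287/200) / (2·(5/12)) = 17/20 m/s
check:
stop time T_s = (17/20)/(6/5) = 0.7083 s
robot in T_r: 0.8500·0.0600 = 0.0510 m
robot covers 0.8500·0.7083 − ½·1.2000·0.7083² = 0.3010 m while stopping
person approaches 0.8000·(0.0600+0.7083) = 0.6147 m
margins: 0.1200+0.0600+0.0200 = 0.2000 m
sum ≈ 0.0510+0.3010+0.6147+0.2000 ≈ 1.1667 m = S ✓

v_R_max = 17/20 m/s = 0.8500 m/s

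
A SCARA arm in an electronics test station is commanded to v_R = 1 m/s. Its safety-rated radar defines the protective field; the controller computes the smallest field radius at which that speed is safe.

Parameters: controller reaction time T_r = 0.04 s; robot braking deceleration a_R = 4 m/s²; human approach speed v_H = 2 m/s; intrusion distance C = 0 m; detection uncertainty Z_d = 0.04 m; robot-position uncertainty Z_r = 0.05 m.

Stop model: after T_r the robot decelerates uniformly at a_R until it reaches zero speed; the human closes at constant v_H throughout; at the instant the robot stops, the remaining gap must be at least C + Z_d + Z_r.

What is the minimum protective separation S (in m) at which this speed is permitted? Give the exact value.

braking lasts T_s = 1/4 = 0.2500 s
robot covers v_R·T_r = 1.0000·0.0400 = 0.0400 m before braking
braking distance = 1.0000²/(2·4.0000) = 0.1250 m
person approaches 2.0000·(0.0400+0.2500) = 0.5800 m
margins: 0.0000+0.0400+0.0500 = 0.0900 m
S_min ≈ 0.0400+0.1250+0.5800+0.0900  ⇒  S_min = 167/200 m

S_min = 167/200 m = 0.8350 m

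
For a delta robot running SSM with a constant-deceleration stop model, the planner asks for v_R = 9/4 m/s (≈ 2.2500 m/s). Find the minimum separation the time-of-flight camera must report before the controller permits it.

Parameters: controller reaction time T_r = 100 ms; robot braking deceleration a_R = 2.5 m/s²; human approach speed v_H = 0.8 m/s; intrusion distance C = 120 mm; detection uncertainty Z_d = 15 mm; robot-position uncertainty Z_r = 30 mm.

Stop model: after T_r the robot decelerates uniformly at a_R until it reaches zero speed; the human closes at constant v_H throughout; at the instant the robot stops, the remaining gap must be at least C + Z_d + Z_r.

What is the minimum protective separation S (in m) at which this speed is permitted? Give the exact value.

braking lasts T_s = (9/4)/(5/2) = 0.9000 s
robot covers v_R·T_r = 2.2500·0.1000 = 0.2250 m before braking
robot under decel: 2.2500²/(2·2.5000) = 1.0125 m
human over T_r+T_s: 0.8000·(0.1000+0.9000) = 0.8000 m
margins: 0.1200+0.0150+0.0300 = 0.1650 m
S_min ≈ 0.2250+1.0125+0.8000+0.1650  ⇒  S_min = 881/400 m

S_min = 881/400 m = 2.2025 m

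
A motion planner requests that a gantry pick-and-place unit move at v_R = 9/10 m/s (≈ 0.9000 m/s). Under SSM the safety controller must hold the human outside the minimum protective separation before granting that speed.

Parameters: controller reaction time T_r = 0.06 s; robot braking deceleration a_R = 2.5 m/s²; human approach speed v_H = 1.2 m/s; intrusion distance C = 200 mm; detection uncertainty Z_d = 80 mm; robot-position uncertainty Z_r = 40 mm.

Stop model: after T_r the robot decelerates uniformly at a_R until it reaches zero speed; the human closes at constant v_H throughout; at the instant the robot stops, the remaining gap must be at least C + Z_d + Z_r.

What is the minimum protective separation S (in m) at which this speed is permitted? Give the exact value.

stop time T_s = (9/10)/(5/2) = 0.3600 s
reaction-phase robot travel = 0.9000·0.0600 = 0.0540 m
braking distance = 0.9000²/(2·2.5000) = 0.1620 m
person approaches 1.2000·(0.0600+0.3600) = 0.5040 m
C+Z_d+Z_r = 0.2000+0.0800+0.0400 = 0.3200 m
S_min ≈ 0.0540+0.1620+0.5040+0.3200  ⇒  S_min = 26/25 m

S_min = 26/25 m = 1.0400 m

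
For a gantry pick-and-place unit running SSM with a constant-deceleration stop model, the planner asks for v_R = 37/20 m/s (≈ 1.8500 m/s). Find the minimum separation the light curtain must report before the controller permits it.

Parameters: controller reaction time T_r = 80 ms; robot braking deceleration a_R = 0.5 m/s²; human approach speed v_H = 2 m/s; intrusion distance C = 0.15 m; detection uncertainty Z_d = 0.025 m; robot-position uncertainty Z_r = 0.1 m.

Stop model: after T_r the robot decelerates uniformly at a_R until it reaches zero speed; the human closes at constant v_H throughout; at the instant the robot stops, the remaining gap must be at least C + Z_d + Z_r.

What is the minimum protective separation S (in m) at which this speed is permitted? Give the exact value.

braking lasts T_s = (37/20)/(1/2) = 3.7000 s
reaction-phase robot travel = 1.8500·0.0800 = 0.1480 m
robot covers 1.8500·3.7000 − ½·0.5000·3.7000² = 3.4225 m while stopping
person approaches 2.0000·(0.0800+3.7000) = 7.5600 m
C+Z_d+Z_r = 0.1500+0.0250+0.1000 = 0.2750 m
S_min ≈ 0.1480+3.4225+7.5600+0.2750  ⇒  S_min = 22811/2000 m

S_min = 22811/2000 m = 11.4055 m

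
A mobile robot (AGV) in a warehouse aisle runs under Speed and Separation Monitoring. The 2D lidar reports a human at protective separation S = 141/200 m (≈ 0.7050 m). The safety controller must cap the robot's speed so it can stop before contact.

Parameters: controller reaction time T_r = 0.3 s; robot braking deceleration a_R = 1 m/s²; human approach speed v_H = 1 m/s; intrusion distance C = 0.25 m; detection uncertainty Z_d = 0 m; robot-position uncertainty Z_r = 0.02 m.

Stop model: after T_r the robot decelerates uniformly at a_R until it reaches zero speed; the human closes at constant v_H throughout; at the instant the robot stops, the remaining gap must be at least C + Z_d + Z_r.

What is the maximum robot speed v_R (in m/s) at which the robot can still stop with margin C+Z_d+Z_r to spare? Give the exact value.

v_R_max = 1/10 m/s = 0.1000 m/s

collect terms ⇒ (1/2)·v_R² + (13/10)·v_R + (-27/200) = 0
  disc = (13/10)² − 4·(1/2)·(-27/200) = 49/25 ; √disc = 7/5
  v_R = (−(13/10) + 7/5) / (2·(1/2)) = 1/10 m/s
check:
stop time T_s = (1/10)/1 = 0.1000 s
reaction-phase robot travel = 0.1000·0.3000 = 0.0300 m
robot under decel: 0.1000²/(2·1.0000) = 0.0050 m
human closes 1.0000·0.4000 = 0.4000 m
residual clearance needed = 0.2500+0.0000+0.0200 = 0.2700 m
sum ≈ 0.0300+0.0050+0.4000+0.2700 ≈ 0.7050 m = S ✓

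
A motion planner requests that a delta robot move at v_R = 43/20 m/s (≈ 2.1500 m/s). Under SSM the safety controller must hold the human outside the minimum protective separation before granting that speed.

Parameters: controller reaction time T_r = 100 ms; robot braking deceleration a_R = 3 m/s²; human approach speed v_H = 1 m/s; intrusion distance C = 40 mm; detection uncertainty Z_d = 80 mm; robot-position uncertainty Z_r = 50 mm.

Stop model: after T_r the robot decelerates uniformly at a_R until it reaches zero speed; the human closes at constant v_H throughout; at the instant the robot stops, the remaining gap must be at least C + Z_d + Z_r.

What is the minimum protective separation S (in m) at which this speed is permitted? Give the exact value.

stop time T_s = (43/20)/3 = 0.7167 s
reaction-phase robot travel = 2.1500·0.1000 = 0.2150 m
braking distance = 2.1500²/(2·3.0000) = 0.7704 m
human closes 1.0000·0.8167 = 0.8167 m
residual clearance needed = 0.0400+0.0800+0.0500 = 0.1700 m
S_min ≈ 0.2150+0.7704+0.8167+0.1700  ⇒  S_min = 4733/2400 m

S_min = 4733/2400 m = 1.9721 m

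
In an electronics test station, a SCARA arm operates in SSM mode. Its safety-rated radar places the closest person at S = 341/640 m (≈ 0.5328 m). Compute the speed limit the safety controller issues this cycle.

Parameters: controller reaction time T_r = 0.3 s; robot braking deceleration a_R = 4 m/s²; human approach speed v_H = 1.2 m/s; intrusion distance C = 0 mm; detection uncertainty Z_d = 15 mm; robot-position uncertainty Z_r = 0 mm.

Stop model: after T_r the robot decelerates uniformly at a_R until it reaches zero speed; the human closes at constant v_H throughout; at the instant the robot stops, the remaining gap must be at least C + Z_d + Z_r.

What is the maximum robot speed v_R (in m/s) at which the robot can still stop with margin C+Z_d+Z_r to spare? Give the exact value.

collect terms ⇒ (1/8)·v_R² + (3/5)·v_R + (-101/640) = 0
  disc = (3/5)² − 4·(1/8)·(-101/640) = 2809/6400 ; √disc = 53/80
  v_R = (−(3/5) + 53/80) / (2·(1/8)) = 1/4 m/s
check:
braking lasts T_s = (1/4)/4 = 0.0625 s
robot covers v_R·T_r = 0.2500·0.3000 = 0.0750 m before braking
robot covers 0.2500·0.0625 − ½·4.0000·0.0625² = 0.0078 m while stopping
human closes 1.2000·0.3625 = 0.4350 m
residual clearance needed = 0.0000+0.0150+0.0000 = 0.0150 m
sum ≈ 0.0750+0.0078+0.4350+0.0150 ≈ 0.5328 m = S ✓

v_R_max = 1/4 m/s = 0.2500 m/s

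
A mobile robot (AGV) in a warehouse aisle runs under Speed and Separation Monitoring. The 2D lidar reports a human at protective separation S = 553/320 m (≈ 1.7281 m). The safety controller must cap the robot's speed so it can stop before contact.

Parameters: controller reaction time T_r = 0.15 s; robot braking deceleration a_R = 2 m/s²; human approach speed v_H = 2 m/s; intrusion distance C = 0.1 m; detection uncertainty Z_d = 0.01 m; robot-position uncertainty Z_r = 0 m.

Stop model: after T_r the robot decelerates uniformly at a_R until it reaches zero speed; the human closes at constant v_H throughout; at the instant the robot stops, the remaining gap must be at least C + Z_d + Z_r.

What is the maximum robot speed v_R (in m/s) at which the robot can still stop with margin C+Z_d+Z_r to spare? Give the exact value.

quadratic (1/4)·v² + (23/20)·v + (-2109/1600) = 0
  disc = (23/20)² − 4·(1/4)·(-2109/1600) = 169/64 ; √disc = 13/8
  v_R = (−(23/20) + 13/8) / (2·(1/4)) = 19/20 m/s
check:
braking lasts T_s = (19/20)/2 = 0.4750 s
robot covers v_R·T_r = 0.9500·0.1500 = 0.1425 m before braking
braking distance = 0.9500²/(2·2.0000) = 0.2256 m
person approaches 2.0000·(0.1500+0.4750) = 1.2500 m
margins: 0.1000+0.0100+0.0000 = 0.1100 m
sum ≈ 0.1425+0.2256+1.2500+0.1100 ≈ 1.7281 m = S ✓

v_R_max = 19/20 m/s = 0.9500 m/s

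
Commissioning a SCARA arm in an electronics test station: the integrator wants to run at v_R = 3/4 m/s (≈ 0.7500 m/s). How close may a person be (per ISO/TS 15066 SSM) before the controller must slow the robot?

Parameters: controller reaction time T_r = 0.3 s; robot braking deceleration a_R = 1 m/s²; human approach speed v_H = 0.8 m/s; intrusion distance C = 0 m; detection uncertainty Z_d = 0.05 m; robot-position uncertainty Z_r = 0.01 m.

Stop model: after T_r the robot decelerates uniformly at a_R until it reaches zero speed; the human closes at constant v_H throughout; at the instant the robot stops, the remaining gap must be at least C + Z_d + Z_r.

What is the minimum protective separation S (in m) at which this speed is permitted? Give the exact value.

T_s = v_R/a_R = (3/4)/1 = 0.7500 s
reaction-phase robot travel = 0.7500·0.3000 = 0.2250 m
braking distance = 0.7500²/(2·1.0000) = 0.2812 m
person approaches 0.8000·(0.3000+0.7500) = 0.8400 m
residual clearance needed = 0.0000+0.0500+0.0100 = 0.0600 m
S_min ≈ 0.2250+0.2812+0.8400+0.0600  ⇒  S_min = 45/32 m

S_min = 45/32 m = 1.4062 m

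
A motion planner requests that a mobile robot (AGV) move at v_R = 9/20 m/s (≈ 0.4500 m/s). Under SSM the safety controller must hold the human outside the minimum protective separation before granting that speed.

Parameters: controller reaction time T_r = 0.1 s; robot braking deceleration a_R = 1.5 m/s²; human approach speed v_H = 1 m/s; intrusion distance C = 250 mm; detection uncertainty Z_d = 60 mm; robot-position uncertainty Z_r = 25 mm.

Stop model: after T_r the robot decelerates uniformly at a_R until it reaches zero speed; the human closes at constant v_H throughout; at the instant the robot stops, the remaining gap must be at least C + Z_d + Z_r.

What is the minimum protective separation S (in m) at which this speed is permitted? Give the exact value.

S_min = 339/400 m = 0.8475 m

stop time T_s = (9/20)/(3/2) = 0.3000 s
robot covers v_R·T_r = 0.4500·0.1000 = 0.0450 m before braking
robot covers 0.4500·0.3000 − ½·1.5000·0.3000² = 0.0675 m while stopping
human over T_r+T_s: 1.0000·(0.1000+0.3000) = 0.4000 m
margins: 0.2500+0.0600+0.0250 = 0.3350 m
S_min ≈ 0.0450+0.0675+0.4000+0.3350  ⇒  S_min = 339/400 m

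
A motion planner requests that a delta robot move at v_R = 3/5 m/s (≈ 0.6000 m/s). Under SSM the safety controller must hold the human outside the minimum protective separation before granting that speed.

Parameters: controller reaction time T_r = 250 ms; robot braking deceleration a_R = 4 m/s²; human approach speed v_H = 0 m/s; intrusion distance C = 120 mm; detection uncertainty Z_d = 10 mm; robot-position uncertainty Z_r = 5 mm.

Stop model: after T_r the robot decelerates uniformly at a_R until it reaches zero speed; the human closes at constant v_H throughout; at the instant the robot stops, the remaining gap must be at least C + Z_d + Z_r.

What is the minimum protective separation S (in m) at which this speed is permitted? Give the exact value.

S_min = 33/100 m = 0.3300 m

stop time T_s = (3/5)/4 = 0.1500 s
robot covers v_R·T_r = 0.6000·0.2500 = 0.1500 m before braking
robot covers 0.6000·0.1500 − ½·4.0000·0.1500² = 0.0450 m while stopping
human closes 0.0000·0.4000 = 0.0000 m
residual clearance needed = 0.1200+0.0100+0.0050 = 0.1350 m
S_min ≈ 0.1500+0.0450+0.0000+0.1350  ⇒  S_min = 33/100 m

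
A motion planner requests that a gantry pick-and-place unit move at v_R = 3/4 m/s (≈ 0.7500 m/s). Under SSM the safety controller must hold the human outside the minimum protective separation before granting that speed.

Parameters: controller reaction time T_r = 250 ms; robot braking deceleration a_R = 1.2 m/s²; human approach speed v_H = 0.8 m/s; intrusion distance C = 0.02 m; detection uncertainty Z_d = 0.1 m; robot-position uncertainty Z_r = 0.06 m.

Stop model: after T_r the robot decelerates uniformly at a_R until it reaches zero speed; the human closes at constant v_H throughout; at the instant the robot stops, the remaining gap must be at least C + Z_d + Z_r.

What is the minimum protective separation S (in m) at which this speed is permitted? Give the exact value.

S_min = 2083/1600 m = 1.3019 m

stop time T_s = (3/4)/(6/5) = 0.6250 s
robot covers v_R·T_r = 0.7500·0.2500 = 0.1875 m before braking
robot under decel: 0.7500²/(2·1.2000) = 0.2344 m
human over T_r+T_s: 0.8000·(0.2500+0.6250) = 0.7000 m
margins: 0.0200+0.1000+0.0600 = 0.1800 m
S_min ≈ 0.1875+0.2344+0.7000+0.1800  ⇒  S_min = 2083/1600 m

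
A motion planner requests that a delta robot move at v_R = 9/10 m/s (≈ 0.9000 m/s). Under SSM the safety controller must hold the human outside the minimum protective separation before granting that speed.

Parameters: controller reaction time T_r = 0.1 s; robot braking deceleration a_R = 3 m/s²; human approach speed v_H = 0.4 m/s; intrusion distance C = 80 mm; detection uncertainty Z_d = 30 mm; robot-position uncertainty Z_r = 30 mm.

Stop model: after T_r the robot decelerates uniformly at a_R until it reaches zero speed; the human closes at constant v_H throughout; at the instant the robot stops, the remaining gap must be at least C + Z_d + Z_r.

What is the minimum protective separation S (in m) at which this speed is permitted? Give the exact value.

stop time T_s = (9/10)/3 = 0.3000 s
robot covers v_R·T_r = 0.9000·0.1000 = 0.0900 m before braking
robot covers 0.9000·0.3000 − ½·3.0000·0.3000² = 0.1350 m while stopping
person approaches 0.4000·(0.1000+0.3000) = 0.1600 m
C+Z_d+Z_r = 0.0800+0.0300+0.0300 = 0.1400 m
S_min ≈ 0.0900+0.1350+0.1600+0.1400  ⇒  S_min = 21/40 m

S_min = 21/40 m = 0.5250 m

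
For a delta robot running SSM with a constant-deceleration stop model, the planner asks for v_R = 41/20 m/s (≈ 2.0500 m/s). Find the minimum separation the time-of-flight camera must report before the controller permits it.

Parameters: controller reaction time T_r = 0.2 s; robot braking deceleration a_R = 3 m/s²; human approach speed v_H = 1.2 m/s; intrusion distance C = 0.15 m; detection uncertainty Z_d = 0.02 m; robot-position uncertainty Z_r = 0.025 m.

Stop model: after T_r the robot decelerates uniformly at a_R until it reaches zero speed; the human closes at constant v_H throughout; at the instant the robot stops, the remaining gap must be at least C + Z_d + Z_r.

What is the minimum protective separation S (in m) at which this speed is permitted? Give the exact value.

T_s = v_R/a_R = (41/20)/3 = 0.6833 s
robot covers v_R·T_r = 2.0500·0.2000 = 0.4100 m before braking
robot covers 2.0500·0.6833 − ½·3.0000·0.6833² = 0.7004 m while stopping
human over T_r+T_s: 1.2000·(0.2000+0.6833) = 1.0600 m
residual clearance needed = 0.1500+0.0200+0.0250 = 0.1950 m
S_min ≈ 0.4100+0.7004+1.0600+0.1950  ⇒  S_min = 5677/2400 m

S_min = 5677/2400 m = 2.3654 m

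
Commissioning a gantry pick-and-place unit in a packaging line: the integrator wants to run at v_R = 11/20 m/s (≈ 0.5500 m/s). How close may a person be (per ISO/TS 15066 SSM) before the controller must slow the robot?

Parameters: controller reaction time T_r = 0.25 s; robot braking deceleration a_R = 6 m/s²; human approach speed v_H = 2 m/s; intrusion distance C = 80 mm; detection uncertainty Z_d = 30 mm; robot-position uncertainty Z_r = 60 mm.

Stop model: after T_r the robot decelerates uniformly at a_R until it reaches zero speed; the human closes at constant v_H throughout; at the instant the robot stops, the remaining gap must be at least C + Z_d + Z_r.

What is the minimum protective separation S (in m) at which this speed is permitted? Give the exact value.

T_s = v_R/a_R = (11/20)/6 = 0.0917 s
robot covers v_R·T_r = 0.5500·0.2500 = 0.1375 m before braking
robot covers 0.5500·0.0917 − ½·6.0000·0.0917² = 0.0252 m while stopping
person approaches 2.0000·(0.2500+0.0917) = 0.6833 m
C+Z_d+Z_r = 0.0800+0.0300+0.0600 = 0.1700 m
S_min ≈ 0.1375+0.0252+0.6833+0.1700  ⇒  S_min = 4877/4800 m

S_min = 4877/4800 m = 1.0160 m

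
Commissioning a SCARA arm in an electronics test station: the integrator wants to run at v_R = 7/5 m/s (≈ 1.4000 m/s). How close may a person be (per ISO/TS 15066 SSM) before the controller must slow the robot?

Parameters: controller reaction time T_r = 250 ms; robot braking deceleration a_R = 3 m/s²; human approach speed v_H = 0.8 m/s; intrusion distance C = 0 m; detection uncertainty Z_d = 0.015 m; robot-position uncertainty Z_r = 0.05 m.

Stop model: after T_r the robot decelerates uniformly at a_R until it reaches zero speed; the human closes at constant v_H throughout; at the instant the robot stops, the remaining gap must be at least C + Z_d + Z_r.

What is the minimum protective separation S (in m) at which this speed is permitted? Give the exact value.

S_min = 263/200 m = 1.3150 m

stop time T_s = (7/5)/3 = 0.4667 s
robot covers v_R·T_r = 1.4000·0.2500 = 0.3500 m before braking
robot under decel: 1.4000²/(2·3.0000) = 0.3267 m
human over T_r+T_s: 0.8000·(0.2500+0.4667) = 0.5733 m
margins: 0.0000+0.0150+0.0500 = 0.0650 m
S_min ≈ 0.3500+0.3267+0.5733+0.0650  ⇒  S_min = 263/200 m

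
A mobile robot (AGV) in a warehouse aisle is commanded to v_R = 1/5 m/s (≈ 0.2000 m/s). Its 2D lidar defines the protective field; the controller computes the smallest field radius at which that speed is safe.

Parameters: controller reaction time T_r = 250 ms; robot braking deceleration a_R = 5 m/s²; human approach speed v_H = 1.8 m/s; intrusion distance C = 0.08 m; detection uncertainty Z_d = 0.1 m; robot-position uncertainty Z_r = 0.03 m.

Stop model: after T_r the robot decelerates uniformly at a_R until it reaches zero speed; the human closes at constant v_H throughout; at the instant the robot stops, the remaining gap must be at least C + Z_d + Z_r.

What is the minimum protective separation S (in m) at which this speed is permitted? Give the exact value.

S_min = 393/500 m = 0.7860 m

stop time T_s = (1/5)/5 = 0.0400 s
robot in T_r: 0.2000·0.2500 = 0.0500 m
robot under decel: 0.2000²/(2·5.0000) = 0.0040 m
human over T_r+T_s: 1.8000·(0.2500+0.0400) = 0.5220 m
residual clearance needed = 0.0800+0.1000+0.0300 = 0.2100 m
S_min ≈ 0.0500+0.0040+0.5220+0.2100  ⇒  S_min = 393/500 m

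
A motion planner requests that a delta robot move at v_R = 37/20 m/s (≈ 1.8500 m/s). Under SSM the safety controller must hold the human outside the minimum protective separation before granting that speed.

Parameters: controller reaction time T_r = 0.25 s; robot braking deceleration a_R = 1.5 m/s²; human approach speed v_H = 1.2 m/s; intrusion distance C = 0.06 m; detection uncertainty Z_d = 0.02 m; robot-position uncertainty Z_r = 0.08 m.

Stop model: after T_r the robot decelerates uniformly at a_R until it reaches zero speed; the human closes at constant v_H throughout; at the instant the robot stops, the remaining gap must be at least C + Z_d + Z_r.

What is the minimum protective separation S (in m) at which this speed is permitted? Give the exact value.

S_min = 1063/300 m = 3.5433 m

T_s = v_R/a_R = (37/20)/(3/2) = 1.2333 s
robot in T_r: 1.8500·0.2500 = 0.4625 m
robot covers 1.8500·1.2333 − ½·1.5000·1.2333² = 1.1408 m while stopping
human over T_r+T_s: 1.2000·(0.2500+1.2333) = 1.7800 m
residual clearance needed = 0.0600+0.0200+0.0800 = 0.1600 m
S_min ≈ 0.4625+1.1408+1.7800+0.1600  ⇒  S_min = 1063/300 m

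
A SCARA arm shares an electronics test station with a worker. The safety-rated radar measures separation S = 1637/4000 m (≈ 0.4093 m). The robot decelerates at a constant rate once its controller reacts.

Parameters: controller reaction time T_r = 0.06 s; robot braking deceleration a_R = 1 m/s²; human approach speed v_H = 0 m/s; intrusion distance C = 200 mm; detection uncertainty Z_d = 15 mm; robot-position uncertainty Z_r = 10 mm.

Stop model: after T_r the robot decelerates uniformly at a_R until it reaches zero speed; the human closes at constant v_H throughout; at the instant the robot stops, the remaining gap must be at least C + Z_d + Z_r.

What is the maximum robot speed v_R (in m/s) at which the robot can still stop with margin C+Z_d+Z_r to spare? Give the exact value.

quadratic (1/2)·v² + (3/50)·v + (-737/4000) = 0
  disc = (3/50)² − 4·(1/2)·(-737/4000) = 3721/10000 ; √disc = 61/100
  v_R = (−(3/50) + 61/100) / (2·(1/2)) = 11/20 m/s
check:
T_s = v_R/a_R = (11/20)/1 = 0.5500 s
robot covers v_R·T_r = 0.5500·0.0600 = 0.0330 m before braking
robot covers 0.5500·0.5500 − ½·1.0000·0.5500² = 0.1512 m while stopping
human closes 0.0000·0.6100 = 0.0000 m
margins: 0.2000+0.0150+0.0100 = 0.2250 m
sum ≈ 0.0330+0.1512+0.0000+0.2250 ≈ 0.4093 m = S ✓

v_R_max = 11/20 m/s = 0.5500 m/s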